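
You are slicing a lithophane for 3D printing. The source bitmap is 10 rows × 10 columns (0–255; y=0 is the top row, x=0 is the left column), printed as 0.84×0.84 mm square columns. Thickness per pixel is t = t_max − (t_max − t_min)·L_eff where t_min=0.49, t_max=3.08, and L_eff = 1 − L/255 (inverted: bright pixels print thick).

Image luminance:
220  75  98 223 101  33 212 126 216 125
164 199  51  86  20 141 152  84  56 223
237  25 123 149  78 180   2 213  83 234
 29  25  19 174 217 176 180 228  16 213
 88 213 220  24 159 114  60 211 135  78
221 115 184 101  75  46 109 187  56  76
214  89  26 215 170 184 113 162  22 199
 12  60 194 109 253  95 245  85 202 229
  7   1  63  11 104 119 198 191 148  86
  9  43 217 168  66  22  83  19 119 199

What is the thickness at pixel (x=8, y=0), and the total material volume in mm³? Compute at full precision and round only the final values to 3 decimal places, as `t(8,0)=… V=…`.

span = t_max - t_min = 3.08 - 0.49 = 2.590
L(8,0) = 216, L_eff = 1 - 216/255 = 0.152941 (inverted)
t(8,0) = 3.08 - 2.590·0.152941 = 2.684
Σt over all 10·10 pixels = 1489537/8500 ≈ 175.2396471
V = pitch²·Σt = 0.84²·1489537/8500 = 123.649

t(8,0)=2.684 V=123.649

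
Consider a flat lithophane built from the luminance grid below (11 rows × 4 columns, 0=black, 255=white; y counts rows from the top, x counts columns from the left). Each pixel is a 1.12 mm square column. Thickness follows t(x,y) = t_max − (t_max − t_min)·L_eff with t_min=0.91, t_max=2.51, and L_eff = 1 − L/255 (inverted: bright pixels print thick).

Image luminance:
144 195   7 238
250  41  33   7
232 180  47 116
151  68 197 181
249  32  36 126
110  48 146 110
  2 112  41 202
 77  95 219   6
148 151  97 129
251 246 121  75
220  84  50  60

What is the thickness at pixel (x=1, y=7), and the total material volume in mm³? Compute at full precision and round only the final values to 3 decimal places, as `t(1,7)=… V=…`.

t(1,7)=1.506 V=92.177

span = t_max - t_min = 2.51 - 0.91 = 1.600
L(1,7) = 95, L_eff = 1 - 95/255 = 0.627451 (inverted)
t(1,7) = 2.51 - 1.600·0.627451 = 1.506
Σt over all 11·4 pixels = 93691/1275 ≈ 73.4831373
V = pitch²·Σt = 1.12²·93691/1275 = 92.177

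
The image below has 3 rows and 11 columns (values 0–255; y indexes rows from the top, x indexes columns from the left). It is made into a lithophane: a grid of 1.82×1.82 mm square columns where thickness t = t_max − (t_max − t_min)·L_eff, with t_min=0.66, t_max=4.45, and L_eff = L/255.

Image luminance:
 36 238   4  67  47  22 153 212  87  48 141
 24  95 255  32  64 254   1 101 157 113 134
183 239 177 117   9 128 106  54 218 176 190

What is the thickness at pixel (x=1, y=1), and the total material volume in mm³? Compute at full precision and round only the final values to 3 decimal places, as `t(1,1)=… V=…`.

t(1,1)=3.038 V=295.310

span = t_max - t_min = 4.45 - 0.66 = 3.790
L(1,1) = 95, L_eff = 95/255 = 0.372549
t(1,1) = 4.45 - 3.790·0.372549 = 3.038
Σt over all 3·11 pixels = 757799/8500 ≈ 89.1528235
V = pitch²·Σt = 1.82²·757799/8500 = 295.310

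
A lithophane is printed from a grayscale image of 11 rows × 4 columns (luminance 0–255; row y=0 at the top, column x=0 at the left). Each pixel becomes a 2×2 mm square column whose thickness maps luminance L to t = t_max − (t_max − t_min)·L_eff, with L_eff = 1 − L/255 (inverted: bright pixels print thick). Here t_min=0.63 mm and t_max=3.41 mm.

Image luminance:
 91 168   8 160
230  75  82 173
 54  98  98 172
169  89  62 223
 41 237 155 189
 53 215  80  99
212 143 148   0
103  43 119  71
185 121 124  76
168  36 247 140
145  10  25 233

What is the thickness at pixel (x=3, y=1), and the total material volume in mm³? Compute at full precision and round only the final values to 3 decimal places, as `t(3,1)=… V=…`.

t(3,1)=2.516 V=345.054

span = t_max - t_min = 3.41 - 0.63 = 2.780
L(3,1) = 173, L_eff = 1 - 173/255 = 0.321569 (inverted)
t(3,1) = 3.41 - 2.780·0.321569 = 2.516
Σt over all 11·4 pixels = 36662/425 ≈ 86.2635294
V = pitch²·Σt = 2²·36662/425 = 345.054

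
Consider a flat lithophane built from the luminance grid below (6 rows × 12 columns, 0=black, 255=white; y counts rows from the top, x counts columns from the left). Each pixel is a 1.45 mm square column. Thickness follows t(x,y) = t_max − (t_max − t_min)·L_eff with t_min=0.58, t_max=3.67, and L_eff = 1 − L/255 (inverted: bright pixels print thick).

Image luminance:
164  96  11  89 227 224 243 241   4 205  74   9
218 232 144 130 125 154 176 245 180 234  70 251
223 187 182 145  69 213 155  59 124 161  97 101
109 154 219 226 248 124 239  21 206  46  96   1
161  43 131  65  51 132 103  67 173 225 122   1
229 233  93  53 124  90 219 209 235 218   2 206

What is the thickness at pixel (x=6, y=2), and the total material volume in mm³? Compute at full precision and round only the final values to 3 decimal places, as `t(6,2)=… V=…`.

t(6,2)=2.458 V=351.134

span = t_max - t_min = 3.67 - 0.58 = 3.090
L(6,2) = 155, L_eff = 1 - 155/255 = 0.392157 (inverted)
t(6,2) = 3.67 - 3.090·0.392157 = 2.458
Σt over all 6·12 pixels = 167.008
V = pitch²·Σt = 1.45²·167.008 = 351.134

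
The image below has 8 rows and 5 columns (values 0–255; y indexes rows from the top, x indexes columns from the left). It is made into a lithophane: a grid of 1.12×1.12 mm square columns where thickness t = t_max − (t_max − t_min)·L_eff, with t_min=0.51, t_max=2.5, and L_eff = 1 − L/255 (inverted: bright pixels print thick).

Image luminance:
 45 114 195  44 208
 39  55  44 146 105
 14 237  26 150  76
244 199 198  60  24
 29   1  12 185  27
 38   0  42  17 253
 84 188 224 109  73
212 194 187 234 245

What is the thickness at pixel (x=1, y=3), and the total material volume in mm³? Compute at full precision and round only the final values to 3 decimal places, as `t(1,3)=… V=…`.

t(1,3)=2.063 V=70.395

span = t_max - t_min = 2.5 - 0.51 = 1.990
L(1,3) = 199, L_eff = 1 - 199/255 = 0.219608 (inverted)
t(1,3) = 2.5 - 1.990·0.219608 = 2.063
Σt over all 8·5 pixels = 1431023/25500 ≈ 56.1185490
V = pitch²·Σt = 1.12²·1431023/25500 = 70.395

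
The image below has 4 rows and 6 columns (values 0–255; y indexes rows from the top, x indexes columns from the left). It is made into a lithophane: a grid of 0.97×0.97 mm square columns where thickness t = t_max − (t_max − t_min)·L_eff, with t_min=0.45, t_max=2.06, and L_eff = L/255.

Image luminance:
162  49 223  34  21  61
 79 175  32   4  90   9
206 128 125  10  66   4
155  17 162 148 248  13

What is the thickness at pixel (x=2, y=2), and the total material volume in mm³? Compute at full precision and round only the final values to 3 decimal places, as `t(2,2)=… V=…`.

t(2,2)=1.271 V=33.324

span = t_max - t_min = 2.06 - 0.45 = 1.610
L(2,2) = 125, L_eff = 125/255 = 0.490196
t(2,2) = 2.06 - 1.610·0.490196 = 1.271
Σt over all 4·6 pixels = 903139/25500 ≈ 35.4172157
V = pitch²·Σt = 0.97²·903139/25500 = 33.324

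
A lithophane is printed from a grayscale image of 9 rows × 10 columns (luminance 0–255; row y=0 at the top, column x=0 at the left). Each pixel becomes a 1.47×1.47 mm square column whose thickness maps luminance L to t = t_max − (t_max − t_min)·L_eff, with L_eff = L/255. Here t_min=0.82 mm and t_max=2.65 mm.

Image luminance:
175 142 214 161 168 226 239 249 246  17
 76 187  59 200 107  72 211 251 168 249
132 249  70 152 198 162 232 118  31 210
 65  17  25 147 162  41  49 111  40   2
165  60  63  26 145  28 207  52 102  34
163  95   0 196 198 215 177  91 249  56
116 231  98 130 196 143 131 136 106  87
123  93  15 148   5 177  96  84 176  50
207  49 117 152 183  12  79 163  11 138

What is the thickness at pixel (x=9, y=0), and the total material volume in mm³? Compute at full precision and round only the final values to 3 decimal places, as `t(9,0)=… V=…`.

span = t_max - t_min = 2.65 - 0.82 = 1.830
L(9,0) = 17, L_eff = 17/255 = 0.066667
t(9,0) = 2.65 - 1.830·0.066667 = 2.528
Σt over all 9·10 pixels = 665803/4250 ≈ 156.6595294
V = pitch²·Σt = 1.47²·665803/4250 = 338.526

t(9,0)=2.528 V=338.526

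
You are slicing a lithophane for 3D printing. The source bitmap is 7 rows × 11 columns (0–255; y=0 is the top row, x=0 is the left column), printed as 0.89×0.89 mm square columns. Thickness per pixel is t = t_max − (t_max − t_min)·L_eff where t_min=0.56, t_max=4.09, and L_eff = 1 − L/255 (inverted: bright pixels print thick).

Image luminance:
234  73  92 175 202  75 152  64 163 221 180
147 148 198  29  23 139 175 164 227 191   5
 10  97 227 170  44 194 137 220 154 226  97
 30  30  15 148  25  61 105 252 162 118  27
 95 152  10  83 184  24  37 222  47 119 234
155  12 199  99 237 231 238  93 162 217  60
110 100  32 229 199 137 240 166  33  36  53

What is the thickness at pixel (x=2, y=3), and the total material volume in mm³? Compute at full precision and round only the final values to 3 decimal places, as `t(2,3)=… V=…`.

span = t_max - t_min = 4.09 - 0.56 = 3.530
L(2,3) = 15, L_eff = 1 - 15/255 = 0.941176 (inverted)
t(2,3) = 4.09 - 3.530·0.941176 = 0.768
Σt over all 7·11 pixels = 4584023/25500 ≈ 179.7656078
V = pitch²·Σt = 0.89²·4584023/25500 = 142.392

t(2,3)=0.768 V=142.392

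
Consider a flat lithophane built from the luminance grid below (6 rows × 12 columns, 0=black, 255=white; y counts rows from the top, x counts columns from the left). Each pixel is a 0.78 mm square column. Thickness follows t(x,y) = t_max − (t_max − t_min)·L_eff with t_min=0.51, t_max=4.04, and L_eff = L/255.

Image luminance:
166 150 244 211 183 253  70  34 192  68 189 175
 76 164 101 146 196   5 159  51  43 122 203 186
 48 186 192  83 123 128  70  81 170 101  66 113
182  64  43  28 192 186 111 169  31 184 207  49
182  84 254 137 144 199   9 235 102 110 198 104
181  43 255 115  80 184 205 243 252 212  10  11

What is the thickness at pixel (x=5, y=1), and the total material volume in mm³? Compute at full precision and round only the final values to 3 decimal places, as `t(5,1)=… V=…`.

span = t_max - t_min = 4.04 - 0.51 = 3.530
L(5,1) = 5, L_eff = 5/255 = 0.019608
t(5,1) = 4.04 - 3.530·0.019608 = 3.971
Σt over all 6·12 pixels = 3978161/25500 ≈ 156.0063137
V = pitch²·Σt = 0.78²·3978161/25500 = 94.914

t(5,1)=3.971 V=94.914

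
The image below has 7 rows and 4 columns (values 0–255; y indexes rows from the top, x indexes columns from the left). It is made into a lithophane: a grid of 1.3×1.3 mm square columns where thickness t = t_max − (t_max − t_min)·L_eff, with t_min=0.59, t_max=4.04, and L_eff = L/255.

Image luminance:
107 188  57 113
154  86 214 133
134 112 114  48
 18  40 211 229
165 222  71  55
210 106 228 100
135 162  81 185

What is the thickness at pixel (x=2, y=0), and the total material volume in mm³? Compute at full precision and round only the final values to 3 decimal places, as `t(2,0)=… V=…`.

t(2,0)=3.269 V=107.076

span = t_max - t_min = 4.04 - 0.59 = 3.450
L(2,0) = 57, L_eff = 57/255 = 0.223529
t(2,0) = 4.04 - 3.450·0.223529 = 3.269
Σt over all 7·4 pixels = 10771/170 ≈ 63.3588235
V = pitch²·Σt = 1.3²·10771/170 = 107.076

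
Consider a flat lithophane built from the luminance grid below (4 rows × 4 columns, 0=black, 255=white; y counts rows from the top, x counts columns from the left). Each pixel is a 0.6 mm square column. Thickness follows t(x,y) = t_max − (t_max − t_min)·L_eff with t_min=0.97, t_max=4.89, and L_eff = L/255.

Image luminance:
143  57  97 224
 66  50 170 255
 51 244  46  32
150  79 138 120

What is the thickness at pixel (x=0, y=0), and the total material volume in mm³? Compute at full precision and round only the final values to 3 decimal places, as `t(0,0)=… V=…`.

span = t_max - t_min = 4.89 - 0.97 = 3.920
L(0,0) = 143, L_eff = 143/255 = 0.560784
t(0,0) = 4.89 - 3.920·0.560784 = 2.692
Σt over all 4·4 pixels = 310424/6375 ≈ 48.6939608
V = pitch²·Σt = 0.6²·310424/6375 = 17.530

t(0,0)=2.692 V=17.530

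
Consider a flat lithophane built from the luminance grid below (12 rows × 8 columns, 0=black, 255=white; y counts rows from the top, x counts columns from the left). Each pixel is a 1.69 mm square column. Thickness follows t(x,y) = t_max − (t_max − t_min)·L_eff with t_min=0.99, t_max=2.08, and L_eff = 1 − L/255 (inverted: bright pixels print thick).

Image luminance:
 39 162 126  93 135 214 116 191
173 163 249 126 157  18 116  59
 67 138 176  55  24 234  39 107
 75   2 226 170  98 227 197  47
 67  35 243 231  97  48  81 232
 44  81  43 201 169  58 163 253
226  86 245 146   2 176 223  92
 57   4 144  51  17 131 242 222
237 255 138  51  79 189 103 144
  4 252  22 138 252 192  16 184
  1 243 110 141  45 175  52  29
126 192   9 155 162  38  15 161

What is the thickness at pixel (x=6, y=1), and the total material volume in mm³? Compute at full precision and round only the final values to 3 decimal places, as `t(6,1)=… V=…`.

span = t_max - t_min = 2.08 - 0.99 = 1.090
L(6,1) = 116, L_eff = 1 - 116/255 = 0.545098 (inverted)
t(6,1) = 2.08 - 1.090·0.545098 = 1.486
Σt over all 12·8 pixels = 1245257/8500 ≈ 146.5008235
V = pitch²·Σt = 1.69²·1245257/8500 = 418.421

t(6,1)=1.486 V=418.421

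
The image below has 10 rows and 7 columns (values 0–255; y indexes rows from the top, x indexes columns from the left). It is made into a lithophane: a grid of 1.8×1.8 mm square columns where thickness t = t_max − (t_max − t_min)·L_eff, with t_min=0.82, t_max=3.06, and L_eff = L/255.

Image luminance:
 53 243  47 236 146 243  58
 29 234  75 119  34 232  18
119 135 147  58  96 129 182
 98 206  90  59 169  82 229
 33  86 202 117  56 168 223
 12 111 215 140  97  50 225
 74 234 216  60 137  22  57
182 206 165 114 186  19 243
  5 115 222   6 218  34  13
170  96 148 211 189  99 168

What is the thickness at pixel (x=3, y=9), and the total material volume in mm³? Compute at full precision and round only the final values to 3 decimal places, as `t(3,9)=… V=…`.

t(3,9)=1.207 V=440.419

span = t_max - t_min = 3.06 - 0.82 = 2.240
L(3,9) = 211, L_eff = 211/255 = 0.827451
t(3,9) = 3.06 - 2.240·0.827451 = 1.207
Σt over all 10·7 pixels = 57771/425 ≈ 135.9317647
V = pitch²·Σt = 1.8²·57771/425 = 440.419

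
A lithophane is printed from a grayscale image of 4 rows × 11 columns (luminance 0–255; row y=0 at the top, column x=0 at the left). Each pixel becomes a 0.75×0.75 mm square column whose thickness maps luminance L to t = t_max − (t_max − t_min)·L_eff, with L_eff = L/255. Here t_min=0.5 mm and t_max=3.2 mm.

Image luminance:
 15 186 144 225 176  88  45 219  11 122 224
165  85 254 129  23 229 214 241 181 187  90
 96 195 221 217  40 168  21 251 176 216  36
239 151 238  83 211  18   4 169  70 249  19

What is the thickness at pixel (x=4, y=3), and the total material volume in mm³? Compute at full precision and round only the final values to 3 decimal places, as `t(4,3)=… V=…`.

t(4,3)=0.966 V=41.434

span = t_max - t_min = 3.2 - 0.5 = 2.700
L(4,3) = 211, L_eff = 211/255 = 0.827451
t(4,3) = 3.2 - 2.700·0.827451 = 0.966
Σt over all 4·11 pixels = 73.66
V = pitch²·Σt = 0.75²·73.66 = 41.434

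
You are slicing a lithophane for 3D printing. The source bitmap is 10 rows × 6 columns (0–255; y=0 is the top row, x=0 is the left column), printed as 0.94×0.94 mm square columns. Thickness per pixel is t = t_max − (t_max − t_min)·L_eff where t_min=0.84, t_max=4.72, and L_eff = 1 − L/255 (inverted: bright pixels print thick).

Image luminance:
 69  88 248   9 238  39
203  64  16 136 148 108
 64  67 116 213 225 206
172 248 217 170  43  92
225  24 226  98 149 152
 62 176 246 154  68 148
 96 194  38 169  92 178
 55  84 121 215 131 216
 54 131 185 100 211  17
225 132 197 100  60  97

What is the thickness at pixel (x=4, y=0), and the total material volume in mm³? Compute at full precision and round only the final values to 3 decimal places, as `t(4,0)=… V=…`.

span = t_max - t_min = 4.72 - 0.84 = 3.880
L(4,0) = 238, L_eff = 1 - 238/255 = 0.066667 (inverted)
t(4,0) = 4.72 - 3.880·0.066667 = 4.461
Σt over all 10·6 pixels = 14663/85 ≈ 172.5058824
V = pitch²·Σt = 0.94²·14663/85 = 152.426

t(4,0)=4.461 V=152.426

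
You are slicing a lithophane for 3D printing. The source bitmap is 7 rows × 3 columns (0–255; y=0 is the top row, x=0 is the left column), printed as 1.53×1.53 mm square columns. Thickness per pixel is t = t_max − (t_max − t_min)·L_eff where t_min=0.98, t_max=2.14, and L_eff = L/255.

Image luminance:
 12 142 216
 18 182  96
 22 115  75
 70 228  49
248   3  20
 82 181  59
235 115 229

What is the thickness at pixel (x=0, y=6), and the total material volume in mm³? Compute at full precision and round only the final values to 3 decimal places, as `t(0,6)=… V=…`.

t(0,6)=1.071 V=79.675

span = t_max - t_min = 2.14 - 0.98 = 1.160
L(0,6) = 235, L_eff = 235/255 = 0.921569
t(0,6) = 2.14 - 1.160·0.921569 = 1.071
Σt over all 7·3 pixels = 34.036
V = pitch²·Σt = 1.53²·34.036 = 79.675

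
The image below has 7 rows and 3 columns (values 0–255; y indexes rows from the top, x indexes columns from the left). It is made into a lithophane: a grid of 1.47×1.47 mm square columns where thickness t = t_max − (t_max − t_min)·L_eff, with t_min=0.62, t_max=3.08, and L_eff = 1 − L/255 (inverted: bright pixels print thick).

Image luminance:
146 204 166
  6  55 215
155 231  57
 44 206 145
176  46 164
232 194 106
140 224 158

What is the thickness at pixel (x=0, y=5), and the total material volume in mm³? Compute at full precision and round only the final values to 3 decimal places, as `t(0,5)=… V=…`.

span = t_max - t_min = 3.08 - 0.62 = 2.460
L(0,5) = 232, L_eff = 1 - 232/255 = 0.090196 (inverted)
t(0,5) = 3.08 - 2.460·0.090196 = 2.858
Σt over all 7·3 pixels = 36241/850 ≈ 42.6364706
V = pitch²·Σt = 1.47²·36241/850 = 92.133

t(0,5)=2.858 V=92.133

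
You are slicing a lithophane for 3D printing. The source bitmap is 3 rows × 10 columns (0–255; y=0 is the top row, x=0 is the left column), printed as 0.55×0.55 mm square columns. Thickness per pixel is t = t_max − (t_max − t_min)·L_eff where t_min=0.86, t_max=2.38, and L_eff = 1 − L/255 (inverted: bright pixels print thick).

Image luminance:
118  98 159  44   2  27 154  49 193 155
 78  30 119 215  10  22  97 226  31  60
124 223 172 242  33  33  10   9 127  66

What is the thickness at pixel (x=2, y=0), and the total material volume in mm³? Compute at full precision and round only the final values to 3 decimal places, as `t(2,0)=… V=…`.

span = t_max - t_min = 2.38 - 0.86 = 1.520
L(2,0) = 159, L_eff = 1 - 159/255 = 0.376471 (inverted)
t(2,0) = 2.38 - 1.520·0.376471 = 1.808
Σt over all 3·10 pixels = 275663/6375 ≈ 43.2412549
V = pitch²·Σt = 0.55²·275663/6375 = 13.080

t(2,0)=1.808 V=13.080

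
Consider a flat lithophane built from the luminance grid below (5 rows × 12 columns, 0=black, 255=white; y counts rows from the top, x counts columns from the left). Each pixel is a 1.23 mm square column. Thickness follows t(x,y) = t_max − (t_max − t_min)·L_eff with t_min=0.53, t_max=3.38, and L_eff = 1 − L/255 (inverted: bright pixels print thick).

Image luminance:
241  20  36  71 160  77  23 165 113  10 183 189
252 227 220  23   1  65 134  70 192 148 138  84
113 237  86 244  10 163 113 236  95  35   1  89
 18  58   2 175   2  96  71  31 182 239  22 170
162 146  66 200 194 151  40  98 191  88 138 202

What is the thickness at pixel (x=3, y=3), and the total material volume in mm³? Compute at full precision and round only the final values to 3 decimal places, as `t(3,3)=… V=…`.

t(3,3)=2.486 V=166.574

span = t_max - t_min = 3.38 - 0.53 = 2.850
L(3,3) = 175, L_eff = 1 - 175/255 = 0.313725 (inverted)
t(3,3) = 3.38 - 2.850·0.313725 = 2.486
Σt over all 5·12 pixels = 93587/850 ≈ 110.1023529
V = pitch²·Σt = 1.23²·93587/850 = 166.574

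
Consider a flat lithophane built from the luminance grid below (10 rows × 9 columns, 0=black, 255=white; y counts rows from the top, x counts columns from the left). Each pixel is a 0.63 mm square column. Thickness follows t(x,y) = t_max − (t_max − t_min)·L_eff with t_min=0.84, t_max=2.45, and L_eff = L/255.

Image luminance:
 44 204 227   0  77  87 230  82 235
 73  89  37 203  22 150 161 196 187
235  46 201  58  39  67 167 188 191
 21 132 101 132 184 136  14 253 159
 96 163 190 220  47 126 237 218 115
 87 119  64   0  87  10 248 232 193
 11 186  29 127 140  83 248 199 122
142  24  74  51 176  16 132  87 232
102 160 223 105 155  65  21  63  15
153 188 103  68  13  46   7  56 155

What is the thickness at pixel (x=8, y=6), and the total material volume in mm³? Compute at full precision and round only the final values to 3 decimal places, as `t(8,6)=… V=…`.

t(8,6)=1.680 V=60.310

span = t_max - t_min = 2.45 - 0.84 = 1.610
L(8,6) = 122, L_eff = 122/255 = 0.478431
t(8,6) = 2.45 - 1.610·0.478431 = 1.680
Σt over all 10·9 pixels = 1291591/8500 ≈ 151.9518824
V = pitch²·Σt = 0.63²·1291591/8500 = 60.310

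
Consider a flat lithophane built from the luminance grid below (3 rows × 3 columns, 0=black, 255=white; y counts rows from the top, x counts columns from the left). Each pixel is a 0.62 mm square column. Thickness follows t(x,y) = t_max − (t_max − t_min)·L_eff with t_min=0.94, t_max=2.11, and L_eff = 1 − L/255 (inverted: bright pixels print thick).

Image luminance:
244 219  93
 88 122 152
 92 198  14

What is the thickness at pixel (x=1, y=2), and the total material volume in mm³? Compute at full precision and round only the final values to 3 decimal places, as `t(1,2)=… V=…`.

t(1,2)=1.848 V=5.407

span = t_max - t_min = 2.11 - 0.94 = 1.170
L(1,2) = 198, L_eff = 1 - 198/255 = 0.223529 (inverted)
t(1,2) = 2.11 - 1.170·0.223529 = 1.848
Σt over all 3·3 pixels = 29892/2125 ≈ 14.0668235
V = pitch²·Σt = 0.62²·29892/2125 = 5.407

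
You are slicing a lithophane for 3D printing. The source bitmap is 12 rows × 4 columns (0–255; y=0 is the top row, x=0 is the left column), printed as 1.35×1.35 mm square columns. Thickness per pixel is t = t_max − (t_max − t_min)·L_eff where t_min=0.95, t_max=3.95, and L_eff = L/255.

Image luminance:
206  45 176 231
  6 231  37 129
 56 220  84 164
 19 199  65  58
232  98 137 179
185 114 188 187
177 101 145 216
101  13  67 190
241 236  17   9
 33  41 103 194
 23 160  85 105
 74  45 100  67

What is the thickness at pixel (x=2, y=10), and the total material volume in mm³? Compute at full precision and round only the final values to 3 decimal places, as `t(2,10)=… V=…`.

span = t_max - t_min = 3.95 - 0.95 = 3.000
L(2,10) = 85, L_eff = 85/255 = 0.333333
t(2,10) = 3.95 - 3.000·0.333333 = 2.950
Σt over all 12·4 pixels = 10327/85 ≈ 121.4941176
V = pitch²·Σt = 1.35²·10327/85 = 221.423

t(2,10)=2.950 V=221.423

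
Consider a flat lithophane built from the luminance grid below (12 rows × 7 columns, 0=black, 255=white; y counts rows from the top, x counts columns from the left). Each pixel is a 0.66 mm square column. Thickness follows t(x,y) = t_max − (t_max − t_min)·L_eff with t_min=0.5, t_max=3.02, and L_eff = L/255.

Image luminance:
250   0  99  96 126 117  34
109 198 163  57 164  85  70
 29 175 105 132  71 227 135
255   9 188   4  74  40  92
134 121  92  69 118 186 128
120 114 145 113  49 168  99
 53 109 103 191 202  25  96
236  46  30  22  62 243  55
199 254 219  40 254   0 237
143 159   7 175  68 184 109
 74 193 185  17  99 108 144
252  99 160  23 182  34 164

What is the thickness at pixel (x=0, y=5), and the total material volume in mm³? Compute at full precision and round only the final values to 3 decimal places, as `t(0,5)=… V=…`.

t(0,5)=1.834 V=67.391

span = t_max - t_min = 3.02 - 0.5 = 2.520
L(0,5) = 120, L_eff = 120/255 = 0.470588
t(0,5) = 3.02 - 2.520·0.470588 = 1.834
Σt over all 12·7 pixels = 65751/425 ≈ 154.7082353
V = pitch²·Σt = 0.66²·65751/425 = 67.391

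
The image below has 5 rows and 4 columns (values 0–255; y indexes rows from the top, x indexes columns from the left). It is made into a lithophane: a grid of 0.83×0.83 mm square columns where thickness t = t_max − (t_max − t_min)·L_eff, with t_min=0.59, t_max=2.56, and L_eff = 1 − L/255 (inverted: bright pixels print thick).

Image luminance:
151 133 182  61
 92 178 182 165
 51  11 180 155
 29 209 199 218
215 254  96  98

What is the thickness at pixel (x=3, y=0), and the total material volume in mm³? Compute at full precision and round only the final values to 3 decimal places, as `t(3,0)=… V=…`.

t(3,0)=1.061 V=23.345

span = t_max - t_min = 2.56 - 0.59 = 1.970
L(3,0) = 61, L_eff = 1 - 61/255 = 0.760784 (inverted)
t(3,0) = 2.56 - 1.970·0.760784 = 1.061
Σt over all 5·4 pixels = 288041/8500 ≈ 33.8871765
V = pitch²·Σt = 0.83²·288041/8500 = 23.345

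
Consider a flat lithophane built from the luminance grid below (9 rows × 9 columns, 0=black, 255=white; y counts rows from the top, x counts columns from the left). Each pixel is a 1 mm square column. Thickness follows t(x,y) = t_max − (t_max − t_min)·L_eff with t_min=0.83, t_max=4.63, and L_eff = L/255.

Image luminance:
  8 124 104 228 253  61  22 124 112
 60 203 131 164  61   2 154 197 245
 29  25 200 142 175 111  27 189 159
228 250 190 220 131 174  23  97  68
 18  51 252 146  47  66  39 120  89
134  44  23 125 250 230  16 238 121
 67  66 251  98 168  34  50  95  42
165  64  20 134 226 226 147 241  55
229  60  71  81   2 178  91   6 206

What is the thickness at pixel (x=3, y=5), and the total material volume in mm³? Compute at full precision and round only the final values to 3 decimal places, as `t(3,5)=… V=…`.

t(3,5)=2.767 V=229.393

span = t_max - t_min = 4.63 - 0.83 = 3.800
L(3,5) = 125, L_eff = 125/255 = 0.490196
t(3,5) = 4.63 - 3.800·0.490196 = 2.767
Σt over all 9·9 pixels = 233981/1020 ≈ 229.3931373
V = pitch²·Σt = 1²·233981/1020 = 229.393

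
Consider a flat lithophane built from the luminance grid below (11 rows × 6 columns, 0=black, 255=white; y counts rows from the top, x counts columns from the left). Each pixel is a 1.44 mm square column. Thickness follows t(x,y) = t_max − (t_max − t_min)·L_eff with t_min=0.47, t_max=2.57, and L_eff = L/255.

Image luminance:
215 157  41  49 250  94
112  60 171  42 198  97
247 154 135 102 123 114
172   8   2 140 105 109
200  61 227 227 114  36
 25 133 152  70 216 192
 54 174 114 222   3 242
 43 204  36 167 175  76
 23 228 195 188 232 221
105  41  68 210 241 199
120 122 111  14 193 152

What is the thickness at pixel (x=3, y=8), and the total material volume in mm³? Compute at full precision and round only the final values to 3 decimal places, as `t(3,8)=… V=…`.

t(3,8)=1.022 V=202.764

span = t_max - t_min = 2.57 - 0.47 = 2.100
L(3,8) = 188, L_eff = 188/255 = 0.737255
t(3,8) = 2.57 - 2.100·0.737255 = 1.022
Σt over all 11·6 pixels = 41558/425 ≈ 97.7835294
V = pitch²·Σt = 1.44²·41558/425 = 202.764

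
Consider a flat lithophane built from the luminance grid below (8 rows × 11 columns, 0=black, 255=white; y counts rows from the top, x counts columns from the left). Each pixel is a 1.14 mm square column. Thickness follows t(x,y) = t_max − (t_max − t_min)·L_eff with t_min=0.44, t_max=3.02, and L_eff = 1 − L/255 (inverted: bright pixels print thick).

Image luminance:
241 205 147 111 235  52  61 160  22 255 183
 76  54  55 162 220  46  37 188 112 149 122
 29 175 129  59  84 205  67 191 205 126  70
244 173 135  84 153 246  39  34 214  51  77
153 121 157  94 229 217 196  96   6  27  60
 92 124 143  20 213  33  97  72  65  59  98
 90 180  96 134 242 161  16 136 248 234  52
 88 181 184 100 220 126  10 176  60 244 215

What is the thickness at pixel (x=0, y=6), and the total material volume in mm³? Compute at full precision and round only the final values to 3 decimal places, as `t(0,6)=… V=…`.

span = t_max - t_min = 3.02 - 0.44 = 2.580
L(0,6) = 90, L_eff = 1 - 90/255 = 0.647059 (inverted)
t(0,6) = 3.02 - 2.580·0.647059 = 1.351
Σt over all 8·11 pixels = 324112/2125 ≈ 152.5232941
V = pitch²·Σt = 1.14²·324112/2125 = 198.219

t(0,6)=1.351 V=198.219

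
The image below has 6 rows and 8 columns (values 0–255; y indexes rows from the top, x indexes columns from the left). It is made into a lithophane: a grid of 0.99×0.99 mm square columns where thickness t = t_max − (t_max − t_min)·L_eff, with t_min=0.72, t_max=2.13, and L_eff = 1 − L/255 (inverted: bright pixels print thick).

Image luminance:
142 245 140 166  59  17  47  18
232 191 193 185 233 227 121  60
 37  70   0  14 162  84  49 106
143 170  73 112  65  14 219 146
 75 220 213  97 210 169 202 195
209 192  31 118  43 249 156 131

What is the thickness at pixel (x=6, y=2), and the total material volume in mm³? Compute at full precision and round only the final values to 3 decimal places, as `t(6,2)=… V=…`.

t(6,2)=0.991 V=67.743

span = t_max - t_min = 2.13 - 0.72 = 1.410
L(6,2) = 49, L_eff = 1 - 49/255 = 0.807843 (inverted)
t(6,2) = 2.13 - 1.410·0.807843 = 0.991
Σt over all 6·8 pixels = 58751/850 ≈ 69.1188235
V = pitch²·Σt = 0.99²·58751/850 = 67.743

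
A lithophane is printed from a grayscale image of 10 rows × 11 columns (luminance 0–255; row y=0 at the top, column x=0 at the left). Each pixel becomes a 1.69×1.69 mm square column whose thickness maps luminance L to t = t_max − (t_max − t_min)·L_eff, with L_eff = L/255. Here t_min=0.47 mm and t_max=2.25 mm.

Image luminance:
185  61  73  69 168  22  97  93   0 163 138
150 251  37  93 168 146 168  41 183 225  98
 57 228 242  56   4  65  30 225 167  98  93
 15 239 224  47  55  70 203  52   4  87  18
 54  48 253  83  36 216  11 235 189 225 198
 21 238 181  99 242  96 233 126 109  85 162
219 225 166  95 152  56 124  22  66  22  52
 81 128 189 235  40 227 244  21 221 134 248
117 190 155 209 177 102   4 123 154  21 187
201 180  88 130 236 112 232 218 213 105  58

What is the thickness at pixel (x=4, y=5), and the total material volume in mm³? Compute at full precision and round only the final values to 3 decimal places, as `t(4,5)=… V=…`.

t(4,5)=0.561 V=423.245

span = t_max - t_min = 2.25 - 0.47 = 1.780
L(4,5) = 242, L_eff = 242/255 = 0.949020
t(4,5) = 2.25 - 1.780·0.949020 = 0.561
Σt over all 10·11 pixels = 944711/6375 ≈ 148.1899608
V = pitch²·Σt = 1.69²·944711/6375 = 423.245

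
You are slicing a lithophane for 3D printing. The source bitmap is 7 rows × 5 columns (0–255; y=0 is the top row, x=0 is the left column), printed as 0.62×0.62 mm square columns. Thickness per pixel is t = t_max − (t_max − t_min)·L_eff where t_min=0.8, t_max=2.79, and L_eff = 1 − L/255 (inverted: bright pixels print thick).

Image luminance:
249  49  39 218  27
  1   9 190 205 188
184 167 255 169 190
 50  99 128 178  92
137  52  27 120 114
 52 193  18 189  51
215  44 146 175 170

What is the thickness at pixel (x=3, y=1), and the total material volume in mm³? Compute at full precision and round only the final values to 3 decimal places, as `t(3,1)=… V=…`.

t(3,1)=2.400 V=23.932

span = t_max - t_min = 2.79 - 0.8 = 1.990
L(3,1) = 205, L_eff = 1 - 205/255 = 0.196078 (inverted)
t(3,1) = 2.79 - 1.990·0.196078 = 2.400
Σt over all 7·5 pixels = 158761/2550 ≈ 62.2592157
V = pitch²·Σt = 0.62²·158761/2550 = 23.932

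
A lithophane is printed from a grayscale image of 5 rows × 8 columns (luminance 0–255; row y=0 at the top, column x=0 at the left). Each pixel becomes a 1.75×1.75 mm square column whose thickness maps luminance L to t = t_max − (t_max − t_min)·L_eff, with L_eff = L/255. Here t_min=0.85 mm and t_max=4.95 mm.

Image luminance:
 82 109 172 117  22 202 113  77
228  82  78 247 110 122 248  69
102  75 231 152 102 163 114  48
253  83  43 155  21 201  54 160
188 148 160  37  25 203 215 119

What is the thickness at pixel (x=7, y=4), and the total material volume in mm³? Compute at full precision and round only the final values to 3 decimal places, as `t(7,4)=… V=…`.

span = t_max - t_min = 4.95 - 0.85 = 4.100
L(7,4) = 119, L_eff = 119/255 = 0.466667
t(7,4) = 4.95 - 4.100·0.466667 = 3.037
Σt over all 5·8 pixels = 9819/85 ≈ 115.5176471
V = pitch²·Σt = 1.75²·9819/85 = 353.773

t(7,4)=3.037 V=353.773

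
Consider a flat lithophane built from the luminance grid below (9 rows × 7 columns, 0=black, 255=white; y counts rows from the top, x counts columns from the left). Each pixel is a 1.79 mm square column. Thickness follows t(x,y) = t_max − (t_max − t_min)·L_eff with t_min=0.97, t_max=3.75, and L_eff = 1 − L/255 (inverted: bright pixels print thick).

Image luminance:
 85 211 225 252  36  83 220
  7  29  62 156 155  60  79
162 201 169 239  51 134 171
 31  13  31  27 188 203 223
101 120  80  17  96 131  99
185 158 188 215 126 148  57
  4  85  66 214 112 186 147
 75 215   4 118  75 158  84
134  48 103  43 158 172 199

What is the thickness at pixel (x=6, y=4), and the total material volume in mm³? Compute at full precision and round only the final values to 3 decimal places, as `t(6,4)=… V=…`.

t(6,4)=2.049 V=462.116

span = t_max - t_min = 3.75 - 0.97 = 2.780
L(6,4) = 99, L_eff = 1 - 99/255 = 0.611765 (inverted)
t(6,4) = 3.75 - 2.780·0.611765 = 2.049
Σt over all 9·7 pixels = 3677777/25500 ≈ 144.2265490
V = pitch²·Σt = 1.79²·3677777/25500 = 462.116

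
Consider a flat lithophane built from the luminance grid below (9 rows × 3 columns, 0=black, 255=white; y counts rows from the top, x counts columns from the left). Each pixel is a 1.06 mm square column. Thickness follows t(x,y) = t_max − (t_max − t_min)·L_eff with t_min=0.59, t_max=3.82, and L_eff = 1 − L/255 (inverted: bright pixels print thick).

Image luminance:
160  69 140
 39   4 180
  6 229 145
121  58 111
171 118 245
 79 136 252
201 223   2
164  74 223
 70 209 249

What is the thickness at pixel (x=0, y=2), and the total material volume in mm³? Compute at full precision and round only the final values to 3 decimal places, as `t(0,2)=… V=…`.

t(0,2)=0.666 V=70.245

span = t_max - t_min = 3.82 - 0.59 = 3.230
L(0,2) = 6, L_eff = 1 - 6/255 = 0.976471 (inverted)
t(0,2) = 3.82 - 3.230·0.976471 = 0.666
Σt over all 9·3 pixels = 62.518
V = pitch²·Σt = 1.06²·62.518 = 70.245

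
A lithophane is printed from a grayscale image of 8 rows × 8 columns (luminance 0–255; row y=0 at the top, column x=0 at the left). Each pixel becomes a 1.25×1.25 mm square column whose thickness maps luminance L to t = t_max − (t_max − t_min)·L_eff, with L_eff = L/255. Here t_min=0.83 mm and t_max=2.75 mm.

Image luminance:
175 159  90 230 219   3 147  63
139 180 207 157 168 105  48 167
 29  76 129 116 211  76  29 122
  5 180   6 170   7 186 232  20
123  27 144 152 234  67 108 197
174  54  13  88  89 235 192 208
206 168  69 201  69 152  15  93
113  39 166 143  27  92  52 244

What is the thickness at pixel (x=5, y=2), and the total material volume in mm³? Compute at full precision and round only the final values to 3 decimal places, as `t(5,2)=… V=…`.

t(5,2)=2.178 V=183.176

span = t_max - t_min = 2.75 - 0.83 = 1.920
L(5,2) = 76, L_eff = 76/255 = 0.298039
t(5,2) = 2.75 - 1.920·0.298039 = 2.178
Σt over all 8·8 pixels = 49824/425 ≈ 117.2329412
V = pitch²·Σt = 1.25²·49824/425 = 183.176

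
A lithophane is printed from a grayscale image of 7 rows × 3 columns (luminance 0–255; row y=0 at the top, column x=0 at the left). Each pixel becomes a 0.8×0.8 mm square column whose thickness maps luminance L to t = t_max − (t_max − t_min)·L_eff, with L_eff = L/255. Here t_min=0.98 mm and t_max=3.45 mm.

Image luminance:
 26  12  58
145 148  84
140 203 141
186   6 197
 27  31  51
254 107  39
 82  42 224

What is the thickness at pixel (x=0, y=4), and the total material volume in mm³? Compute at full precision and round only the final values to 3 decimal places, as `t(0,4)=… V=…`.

span = t_max - t_min = 3.45 - 0.98 = 2.470
L(0,4) = 27, L_eff = 27/255 = 0.105882
t(0,4) = 3.45 - 2.470·0.105882 = 3.188
Σt over all 7·3 pixels = 651667/12750 ≈ 51.1111373
V = pitch²·Σt = 0.8²·651667/12750 = 32.711

t(0,4)=3.188 V=32.711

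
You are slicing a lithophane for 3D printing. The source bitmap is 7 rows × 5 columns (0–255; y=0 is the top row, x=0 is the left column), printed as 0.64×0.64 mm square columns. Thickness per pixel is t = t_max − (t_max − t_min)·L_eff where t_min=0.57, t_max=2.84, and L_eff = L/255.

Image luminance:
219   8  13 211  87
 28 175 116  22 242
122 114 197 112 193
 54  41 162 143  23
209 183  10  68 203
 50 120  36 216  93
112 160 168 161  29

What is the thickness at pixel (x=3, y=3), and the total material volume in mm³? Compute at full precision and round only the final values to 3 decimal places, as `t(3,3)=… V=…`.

span = t_max - t_min = 2.84 - 0.57 = 2.270
L(3,3) = 143, L_eff = 143/255 = 0.560784
t(3,3) = 2.84 - 2.270·0.560784 = 1.567
Σt over all 7·5 pixels = 3208/51 ≈ 62.9019608
V = pitch²·Σt = 0.64²·3208/51 = 25.765

t(3,3)=1.567 V=25.765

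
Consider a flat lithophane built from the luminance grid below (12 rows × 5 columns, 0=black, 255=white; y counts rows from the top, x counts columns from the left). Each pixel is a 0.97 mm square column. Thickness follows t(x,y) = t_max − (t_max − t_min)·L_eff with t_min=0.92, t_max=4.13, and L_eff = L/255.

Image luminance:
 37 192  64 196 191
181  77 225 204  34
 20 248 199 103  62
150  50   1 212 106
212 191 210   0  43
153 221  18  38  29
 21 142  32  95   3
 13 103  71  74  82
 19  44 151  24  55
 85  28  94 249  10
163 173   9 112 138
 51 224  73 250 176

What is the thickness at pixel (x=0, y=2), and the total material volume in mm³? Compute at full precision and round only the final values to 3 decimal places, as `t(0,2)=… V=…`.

span = t_max - t_min = 4.13 - 0.92 = 3.210
L(0,2) = 20, L_eff = 20/255 = 0.078431
t(0,2) = 4.13 - 3.210·0.078431 = 3.878
Σt over all 12·5 pixels = 1418183/8500 ≈ 166.8450588
V = pitch²·Σt = 0.97²·1418183/8500 = 156.985

t(0,2)=3.878 V=156.985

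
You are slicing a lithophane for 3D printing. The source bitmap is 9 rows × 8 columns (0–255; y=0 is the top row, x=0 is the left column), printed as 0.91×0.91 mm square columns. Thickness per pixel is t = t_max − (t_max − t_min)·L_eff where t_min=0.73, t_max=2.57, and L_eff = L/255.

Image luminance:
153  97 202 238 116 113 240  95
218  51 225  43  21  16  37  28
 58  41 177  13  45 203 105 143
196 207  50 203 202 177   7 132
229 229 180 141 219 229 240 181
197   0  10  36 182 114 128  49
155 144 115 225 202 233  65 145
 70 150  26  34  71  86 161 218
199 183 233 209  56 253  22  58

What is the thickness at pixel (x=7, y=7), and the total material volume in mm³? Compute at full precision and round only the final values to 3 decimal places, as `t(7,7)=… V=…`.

t(7,7)=0.997 V=96.293

span = t_max - t_min = 2.57 - 0.73 = 1.840
L(7,7) = 218, L_eff = 218/255 = 0.854902
t(7,7) = 2.57 - 1.840·0.854902 = 0.997
Σt over all 9·8 pixels = 741296/6375 ≈ 116.2817255
V = pitch²·Σt = 0.91²·741296/6375 = 96.293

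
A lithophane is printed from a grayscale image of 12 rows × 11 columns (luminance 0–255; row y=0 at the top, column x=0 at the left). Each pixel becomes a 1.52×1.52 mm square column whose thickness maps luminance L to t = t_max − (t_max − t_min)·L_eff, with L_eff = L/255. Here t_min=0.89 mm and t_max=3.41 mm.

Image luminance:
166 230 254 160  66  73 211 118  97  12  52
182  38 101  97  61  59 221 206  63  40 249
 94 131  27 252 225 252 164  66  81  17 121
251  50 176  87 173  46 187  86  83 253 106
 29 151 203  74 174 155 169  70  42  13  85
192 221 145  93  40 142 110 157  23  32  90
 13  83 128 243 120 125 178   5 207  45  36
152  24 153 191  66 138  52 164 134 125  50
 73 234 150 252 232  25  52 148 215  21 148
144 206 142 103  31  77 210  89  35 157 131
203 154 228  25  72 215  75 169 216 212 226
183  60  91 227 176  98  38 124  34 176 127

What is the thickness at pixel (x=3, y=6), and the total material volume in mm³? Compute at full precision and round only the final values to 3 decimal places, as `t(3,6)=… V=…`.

t(3,6)=1.009 V=662.541

span = t_max - t_min = 3.41 - 0.89 = 2.520
L(3,6) = 243, L_eff = 243/255 = 0.952941
t(3,6) = 3.41 - 2.520·0.952941 = 1.009
Σt over all 12·11 pixels = 4875/17 ≈ 286.7647059
V = pitch²·Σt = 1.52²·4875/17 = 662.541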